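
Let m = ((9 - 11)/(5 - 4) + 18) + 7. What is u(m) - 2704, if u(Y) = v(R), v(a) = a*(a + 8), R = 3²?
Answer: -2551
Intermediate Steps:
R = 9
m = 23 (m = (-2/1 + 18) + 7 = (-2*1 + 18) + 7 = (-2 + 18) + 7 = 16 + 7 = 23)
v(a) = a*(8 + a)
u(Y) = 153 (u(Y) = 9*(8 + 9) = 9*17 = 153)
u(m) - 2704 = 153 - 2704 = -2551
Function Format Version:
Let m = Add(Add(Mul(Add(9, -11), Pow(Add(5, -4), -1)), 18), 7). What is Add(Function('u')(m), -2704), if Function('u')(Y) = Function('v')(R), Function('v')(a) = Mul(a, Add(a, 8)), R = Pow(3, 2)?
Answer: -2551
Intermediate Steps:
R = 9
m = 23 (m = Add(Add(Mul(-2, Pow(1, -1)), 18), 7) = Add(Add(Mul(-2, 1), 18), 7) = Add(Add(-2, 18), 7) = Add(16, 7) = 23)
Function('v')(a) = Mul(a, Add(8, a))
Function('u')(Y) = 153 (Function('u')(Y) = Mul(9, Add(8, 9)) = Mul(9, 17) = 153)
Add(Function('u')(m), -2704) = Add(153, -2704) = -2551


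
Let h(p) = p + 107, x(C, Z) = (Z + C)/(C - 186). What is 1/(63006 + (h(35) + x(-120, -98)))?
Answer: 153/9661753 ≈ 1.5836e-5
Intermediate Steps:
x(C, Z) = (C + Z)/(-186 + C)
h(p) = 107 + p
1/(63006 + (h(35) + x(-120, -98))) = 1/(63006 + ((107 + 35) + (-120 - 98)/(-186 - 120))) = 1/(63006 + (142 - 218/(-306))) = 1/(63006 + (142 - 1/306*(-218))) = 1/(63006 + (142 + 109/153)) = 1/(63006 + 21835/153) = 1/(9661753/153) = 153/9661753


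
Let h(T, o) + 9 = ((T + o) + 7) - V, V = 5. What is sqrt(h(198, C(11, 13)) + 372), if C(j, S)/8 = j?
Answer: sqrt(651) ≈ 25.515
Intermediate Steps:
C(j, S) = 8*j
h(T, o) = -7 + T + o (h(T, o) = -9 + (((T + o) + 7) - 1*5) = -9 + ((7 + T + o) - 5) = -9 + (2 + T + o) = -7 + T + o)
sqrt(h(198, C(11, 13)) + 372) = sqrt((-7 + 198 + 8*11) + 372) = sqrt((-7 + 198 + 88) + 372) = sqrt(279 + 372) = sqrt(651)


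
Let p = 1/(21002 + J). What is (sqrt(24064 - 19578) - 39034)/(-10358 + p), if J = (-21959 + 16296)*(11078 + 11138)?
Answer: 4910016833004/1302914237749 - 125788206*sqrt(4486)/1302914237749 ≈ 3.7620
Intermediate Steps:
J = -125809208 (J = -5663*22216 = -125809208)
p = -1/125788206 (p = 1/(21002 - 125809208) = 1/(-125788206) = -1/125788206 ≈ -7.9499e-9)
(sqrt(24064 - 19578) - 39034)/(-10358 + p) = (sqrt(24064 - 19578) - 39034)/(-10358 - 1/125788206) = (sqrt(4486) - 39034)/(-1302914237749/125788206) = (-39034 + sqrt(4486))*(-125788206/1302914237749) = 4910016833004/1302914237749 - 125788206*sqrt(4486)/1302914237749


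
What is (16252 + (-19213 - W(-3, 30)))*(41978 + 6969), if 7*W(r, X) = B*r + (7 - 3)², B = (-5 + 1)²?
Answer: -1012958165/7 ≈ -1.4471e+8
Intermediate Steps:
B = 16 (B = (-4)² = 16)
W(r, X) = 16/7 + 16*r/7 (W(r, X) = (16*r + (7 - 3)²)/7 = (16*r + 4²)/7 = (16*r + 16)/7 = (16 + 16*r)/7 = 16/7 + 16*r/7)
(16252 + (-19213 - W(-3, 30)))*(41978 + 6969) = (16252 + (-19213 - (16/7 + (16/7)*(-3))))*(41978 + 6969) = (16252 + (-19213 - (16/7 - 48/7)))*48947 = (16252 + (-19213 - 1*(-32/7)))*48947 = (16252 + (-19213 + 32/7))*48947 = (16252 - 134459/7)*48947 = -20695/7*48947 = -1012958165/7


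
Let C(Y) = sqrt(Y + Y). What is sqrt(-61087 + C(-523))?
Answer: sqrt(-61087 + I*sqrt(1046)) ≈ 0.0654 + 247.16*I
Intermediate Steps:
C(Y) = sqrt(2)*sqrt(Y) (C(Y) = sqrt(2*Y) = sqrt(2)*sqrt(Y))
sqrt(-61087 + C(-523)) = sqrt(-61087 + sqrt(2)*sqrt(-523)) = sqrt(-61087 + sqrt(2)*(I*sqrt(523))) = sqrt(-61087 + I*sqrt(1046))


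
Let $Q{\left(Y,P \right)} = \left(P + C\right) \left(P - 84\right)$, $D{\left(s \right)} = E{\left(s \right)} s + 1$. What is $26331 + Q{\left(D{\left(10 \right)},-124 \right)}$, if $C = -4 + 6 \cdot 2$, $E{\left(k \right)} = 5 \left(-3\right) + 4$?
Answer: $50459$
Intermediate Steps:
$E{\left(k \right)} = -11$ ($E{\left(k \right)} = -15 + 4 = -11$)
$C = 8$ ($C = -4 + 12 = 8$)
$D{\left(s \right)} = 1 - 11 s$ ($D{\left(s \right)} = - 11 s + 1 = 1 - 11 s$)
$Q{\left(Y,P \right)} = \left(-84 + P\right) \left(8 + P\right)$ ($Q{\left(Y,P \right)} = \left(P + 8\right) \left(P - 84\right) = \left(8 + P\right) \left(-84 + P\right) = \left(-84 + P\right) \left(8 + P\right)$)
$26331 + Q{\left(D{\left(10 \right)},-124 \right)} = 26331 - \left(-8752 - 15376\right) = 26331 + \left(-672 + 15376 + 9424\right) = 26331 + 24128 = 50459$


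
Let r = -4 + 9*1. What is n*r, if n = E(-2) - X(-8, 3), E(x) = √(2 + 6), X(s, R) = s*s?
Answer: -320 + 10*√2 ≈ -305.86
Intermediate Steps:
r = 5 (r = -4 + 9 = 5)
X(s, R) = s²
E(x) = 2*√2 (E(x) = √8 = 2*√2)
n = -64 + 2*√2 (n = 2*√2 - 1*(-8)² = 2*√2 - 1*64 = 2*√2 - 64 = -64 + 2*√2 ≈ -61.172)
n*r = (-64 + 2*√2)*5 = -320 + 10*√2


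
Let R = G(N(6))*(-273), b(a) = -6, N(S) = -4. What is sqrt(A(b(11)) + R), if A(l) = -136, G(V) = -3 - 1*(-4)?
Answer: I*sqrt(409) ≈ 20.224*I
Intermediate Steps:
G(V) = 1 (G(V) = -3 + 4 = 1)
R = -273 (R = 1*(-273) = -273)
sqrt(A(b(11)) + R) = sqrt(-136 - 273) = sqrt(-409) = I*sqrt(409)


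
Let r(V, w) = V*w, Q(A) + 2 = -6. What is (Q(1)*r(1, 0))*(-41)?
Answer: 0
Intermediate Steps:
Q(A) = -8 (Q(A) = -2 - 6 = -8)
(Q(1)*r(1, 0))*(-41) = -8*0*(-41) = 0*(-41) = 0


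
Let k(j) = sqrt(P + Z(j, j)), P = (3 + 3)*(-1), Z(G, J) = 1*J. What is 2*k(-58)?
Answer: 16*I ≈ 16.0*I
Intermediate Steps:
Z(G, J) = J
P = -6 (P = 6*(-1) = -6)
k(j) = sqrt(-6 + j)
2*k(-58) = 2*sqrt(-6 - 58) = 2*sqrt(-64) = 2*(8*I) = 16*I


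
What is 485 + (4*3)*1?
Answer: 497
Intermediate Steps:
485 + (4*3)*1 = 485 + 12*1 = 485 + 12 = 497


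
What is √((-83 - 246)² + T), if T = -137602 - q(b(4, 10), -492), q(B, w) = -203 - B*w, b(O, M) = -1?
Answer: I*√28666 ≈ 169.31*I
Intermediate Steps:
q(B, w) = -203 - B*w
T = -136907 (T = -137602 - (-203 - 1*(-1)*(-492)) = -137602 - (-203 - 492) = -137602 - 1*(-695) = -137602 + 695 = -136907)
√((-83 - 246)² + T) = √((-83 - 246)² - 136907) = √((-329)² - 136907) = √(108241 - 136907) = √(-28666) = I*√28666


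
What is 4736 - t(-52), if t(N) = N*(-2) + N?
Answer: 4684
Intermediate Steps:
t(N) = -N (t(N) = -2*N + N = -N)
4736 - t(-52) = 4736 - (-1)*(-52) = 4736 - 1*52 = 4736 - 52 = 4684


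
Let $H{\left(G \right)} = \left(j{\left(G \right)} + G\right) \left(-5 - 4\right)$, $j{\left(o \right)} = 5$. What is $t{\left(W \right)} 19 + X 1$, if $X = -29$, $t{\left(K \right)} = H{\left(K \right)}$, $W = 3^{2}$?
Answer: $-2423$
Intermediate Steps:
$W = 9$
$H{\left(G \right)} = -45 - 9 G$ ($H{\left(G \right)} = \left(5 + G\right) \left(-5 - 4\right) = \left(5 + G\right) \left(-9\right) = -45 - 9 G$)
$t{\left(K \right)} = -45 - 9 K$
$t{\left(W \right)} 19 + X 1 = \left(-45 - 81\right) 19 - 29 = \left(-126\right) 19 - 29 = -2394 - 29 = -2423$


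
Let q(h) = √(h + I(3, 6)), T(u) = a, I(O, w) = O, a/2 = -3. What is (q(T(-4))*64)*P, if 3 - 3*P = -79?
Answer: 5248*I*√3/3 ≈ 3029.9*I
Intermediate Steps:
P = 82/3 (P = 1 - ⅓*(-79) = 1 + 79/3 = 82/3 ≈ 27.333)
a = -6 (a = 2*(-3) = -6)
T(u) = -6
q(h) = √(3 + h) (q(h) = √(h + 3) = √(3 + h))
(q(T(-4))*64)*P = (√(3 - 6)*64)*(82/3) = (√(-3)*64)*(82/3) = ((I*√3)*64)*(82/3) = (64*I*√3)*(82/3) = 5248*I*√3/3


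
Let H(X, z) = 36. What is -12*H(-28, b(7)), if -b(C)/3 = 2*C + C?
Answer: -432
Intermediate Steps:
b(C) = -9*C (b(C) = -3*(2*C + C) = -9*C)
-12*H(-28, b(7)) = -12*36 = -432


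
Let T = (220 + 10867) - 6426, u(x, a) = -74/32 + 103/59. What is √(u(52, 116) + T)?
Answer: √259567491/236 ≈ 68.267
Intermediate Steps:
u(x, a) = -535/944 (u(x, a) = -74*1/32 + 103*(1/59) = -37/16 + 103/59 = -535/944)
T = 4661 (T = 11087 - 6426 = 4661)
√(u(52, 116) + T) = √(-535/944 + 4661) = √(4399449/944) = √259567491/236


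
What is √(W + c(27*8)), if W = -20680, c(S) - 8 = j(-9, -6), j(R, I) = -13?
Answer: I*√20685 ≈ 143.82*I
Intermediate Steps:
c(S) = -5 (c(S) = 8 - 13 = -5)
√(W + c(27*8)) = √(-20680 - 5) = √(-20685) = I*√20685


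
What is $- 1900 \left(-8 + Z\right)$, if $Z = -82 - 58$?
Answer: $281200$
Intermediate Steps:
$Z = -140$
$- 1900 \left(-8 + Z\right) = - 1900 \left(-8 - 140\right) = \left(-1900\right) \left(-148\right) = 281200$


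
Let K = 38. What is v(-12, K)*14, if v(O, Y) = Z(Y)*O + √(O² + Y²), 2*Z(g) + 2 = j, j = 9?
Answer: -588 + 28*√397 ≈ -30.104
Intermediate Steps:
Z(g) = 7/2 (Z(g) = -1 + (½)*9 = -1 + 9/2 = 7/2)
v(O, Y) = √(O² + Y²) + 7*O/2 (v(O, Y) = 7*O/2 + √(O² + Y²) = √(O² + Y²) + 7*O/2)
v(-12, K)*14 = (√((-12)² + 38²) + (7/2)*(-12))*14 = (√(144 + 1444) - 42)*14 = (√1588 - 42)*14 = (2*√397 - 42)*14 = (-42 + 2*√397)*14 = -588 + 28*√397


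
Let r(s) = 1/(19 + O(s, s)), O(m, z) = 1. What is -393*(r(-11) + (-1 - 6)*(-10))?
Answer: -550593/20 ≈ -27530.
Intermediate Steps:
r(s) = 1/20 (r(s) = 1/(19 + 1) = 1/20)
-393*(r(-11) + (-1 - 6)*(-10)) = -393*(1/20 + (-1 - 6)*(-10)) = -393*(1/20 - 7*(-10)) = -393*(1/20 + 70) = -393*1401/20 = -550593/20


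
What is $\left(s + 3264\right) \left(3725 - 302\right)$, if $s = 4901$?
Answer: $27948795$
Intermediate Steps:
$\left(s + 3264\right) \left(3725 - 302\right) = \left(4901 + 3264\right) \left(3725 - 302\right) = 8165 \cdot 3423 = 27948795$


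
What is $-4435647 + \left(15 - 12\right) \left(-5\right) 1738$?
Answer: $-4461717$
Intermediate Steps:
$-4435647 + \left(15 - 12\right) \left(-5\right) 1738 = -4435647 + 3 \left(-5\right) 1738 = -4435647 - 26070 = -4461717$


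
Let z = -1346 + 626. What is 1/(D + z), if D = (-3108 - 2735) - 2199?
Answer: -1/8762 ≈ -0.00011413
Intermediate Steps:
D = -8042 (D = -5843 - 2199 = -8042)
z = -720
1/(D + z) = 1/(-8042 - 720) = 1/(-8762) = -1/8762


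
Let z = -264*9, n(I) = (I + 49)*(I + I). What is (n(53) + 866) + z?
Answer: 9302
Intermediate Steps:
n(I) = 2*I*(49 + I) (n(I) = (49 + I)*(2*I) = 2*I*(49 + I))
z = -2376
(n(53) + 866) + z = (2*53*(49 + 53) + 866) - 2376 = (2*53*102 + 866) - 2376 = (10812 + 866) - 2376 = 11678 - 2376 = 9302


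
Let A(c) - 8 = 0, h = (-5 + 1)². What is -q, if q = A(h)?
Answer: -8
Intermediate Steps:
h = 16 (h = (-4)² = 16)
A(c) = 8 (A(c) = 8 + 0 = 8)
q = 8
-q = -1*8 = -8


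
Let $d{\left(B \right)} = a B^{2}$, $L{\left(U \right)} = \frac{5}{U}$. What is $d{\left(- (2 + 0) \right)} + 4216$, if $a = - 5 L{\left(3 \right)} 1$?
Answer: $\frac{12548}{3} \approx 4182.7$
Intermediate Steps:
$a = - \frac{25}{3}$ ($a = - 5 \cdot \frac{5}{3} \cdot 1 = - 5 \cdot 5 \cdot \frac{1}{3} \cdot 1 = \left(-5\right) \frac{5}{3} \cdot 1 = \left(- \frac{25}{3}\right) 1 = - \frac{25}{3} \approx -8.3333$)
$d{\left(B \right)} = - \frac{25 B^{2}}{3}$
$d{\left(- (2 + 0) \right)} + 4216 = - \frac{25 \left(- (2 + 0)\right)^{2}}{3} + 4216 = - \frac{25 \left(\left(-1\right) 2\right)^{2}}{3} + 4216 = - \frac{25 \left(-2\right)^{2}}{3} + 4216 = \left(- \frac{25}{3}\right) 4 + 4216 = - \frac{100}{3} + 4216 = \frac{12548}{3}$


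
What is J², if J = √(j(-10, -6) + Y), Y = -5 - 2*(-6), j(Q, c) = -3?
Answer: 4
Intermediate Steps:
Y = 7 (Y = -5 + 12 = 7)
J = 2 (J = √(-3 + 7) = √4 = 2)
J² = 2² = 4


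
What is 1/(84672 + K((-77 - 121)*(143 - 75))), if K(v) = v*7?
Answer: -1/9576 ≈ -0.00010443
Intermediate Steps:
K(v) = 7*v
1/(84672 + K((-77 - 121)*(143 - 75))) = 1/(84672 + 7*((-77 - 121)*(143 - 75))) = 1/(84672 + 7*(-198*68)) = 1/(84672 + 7*(-13464)) = 1/(84672 - 94248) = 1/(-9576) = -1/9576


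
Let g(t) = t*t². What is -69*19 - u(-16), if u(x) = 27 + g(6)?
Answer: -1554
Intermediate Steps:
g(t) = t³
u(x) = 243 (u(x) = 27 + 6³ = 27 + 216 = 243)
-69*19 - u(-16) = -69*19 - 1*243 = -1311 - 243 = -1554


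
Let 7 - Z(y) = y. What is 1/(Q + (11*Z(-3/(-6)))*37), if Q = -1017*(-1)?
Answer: 2/7325 ≈ 0.00027304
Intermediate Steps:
Z(y) = 7 - y
Q = 1017
1/(Q + (11*Z(-3/(-6)))*37) = 1/(1017 + (11*(7 - (-3)/(-6)))*37) = 1/(1017 + (11*(7 - (-3)*(-1)/6))*37) = 1/(1017 + (11*(7 - 1*½))*37) = 1/(1017 + (11*(7 - ½))*37) = 1/(1017 + (11*(13/2))*37) = 1/(1017 + (143/2)*37) = 1/(1017 + 5291/2) = 1/(7325/2) = 2/7325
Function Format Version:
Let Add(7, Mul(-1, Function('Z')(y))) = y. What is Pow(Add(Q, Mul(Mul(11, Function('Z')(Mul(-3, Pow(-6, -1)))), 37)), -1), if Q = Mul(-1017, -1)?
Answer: Rational(2, 7325) ≈ 0.00027304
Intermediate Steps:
Function('Z')(y) = Add(7, Mul(-1, y))
Q = 1017
Pow(Add(Q, Mul(Mul(11, Function('Z')(Mul(-3, Pow(-6, -1)))), 37)), -1) = Pow(Add(1017, Mul(Mul(11, Add(7, Mul(-1, Mul(-3, Pow(-6, -1))))), 37)), -1) = Pow(Add(1017, Mul(Mul(11, Add(7, Mul(-1, Mul(-3, Rational(-1, 6))))), 37)), -1) = Pow(Add(1017, Mul(Mul(11, Add(7, Mul(-1, Rational(1, 2)))), 37)), -1) = Pow(Add(1017, Mul(Mul(11, Add(7, Rational(-1, 2))), 37)), -1) = Pow(Add(1017, Mul(Mul(11, Rational(13, 2)), 37)), -1) = Pow(Add(1017, Mul(Rational(143, 2), 37)), -1) = Pow(Add(1017, Rational(5291, 2)), -1) = Pow(Rational(7325, 2), -1) = Rational(2, 7325)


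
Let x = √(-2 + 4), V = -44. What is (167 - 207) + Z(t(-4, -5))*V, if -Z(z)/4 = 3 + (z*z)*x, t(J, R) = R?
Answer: 488 + 4400*√2 ≈ 6710.5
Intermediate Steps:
x = √2 ≈ 1.4142
Z(z) = -12 - 4*√2*z² (Z(z) = -4*(3 + (z*z)*√2) = -4*(3 + z²*√2) = -4*(3 + √2*z²) = -12 - 4*√2*z²)
(167 - 207) + Z(t(-4, -5))*V = (167 - 207) + (-12 - 4*√2*(-5)²)*(-44) = -40 + (-12 - 4*√2*25)*(-44) = -40 + (-12 - 100*√2)*(-44) = -40 + (528 + 4400*√2) = 488 + 4400*√2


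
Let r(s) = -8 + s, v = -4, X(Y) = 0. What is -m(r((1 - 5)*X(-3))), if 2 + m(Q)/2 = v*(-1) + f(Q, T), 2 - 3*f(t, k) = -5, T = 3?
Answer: -26/3 ≈ -8.6667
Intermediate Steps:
f(t, k) = 7/3 (f(t, k) = ⅔ - ⅓*(-5) = ⅔ + 5/3 = 7/3)
m(Q) = 26/3 (m(Q) = -4 + 2*(-4*(-1) + 7/3) = -4 + 2*(4 + 7/3) = -4 + 2*(19/3) = -4 + 38/3 = 26/3)
-m(r((1 - 5)*X(-3))) = -1*26/3 = -26/3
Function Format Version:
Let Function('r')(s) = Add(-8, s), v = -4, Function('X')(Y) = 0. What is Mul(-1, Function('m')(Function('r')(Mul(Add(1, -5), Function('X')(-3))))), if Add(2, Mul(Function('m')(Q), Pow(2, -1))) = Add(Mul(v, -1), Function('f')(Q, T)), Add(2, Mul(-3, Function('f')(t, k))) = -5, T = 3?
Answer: Rational(-26, 3) ≈ -8.6667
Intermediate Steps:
Function('f')(t, k) = Rational(7, 3) (Function('f')(t, k) = Add(Rational(2, 3), Mul(Rational(-1, 3), -5)) = Add(Rational(2, 3), Rational(5, 3)) = Rational(7, 3))
Function('m')(Q) = Rational(26, 3) (Function('m')(Q) = Add(-4, Mul(2, Add(Mul(-4, -1), Rational(7, 3)))) = Add(-4, Mul(2, Add(4, Rational(7, 3)))) = Add(-4, Mul(2, Rational(19, 3))) = Add(-4, Rational(38, 3)) = Rational(26, 3))
Mul(-1, Function('m')(Function('r')(Mul(Add(1, -5), Function('X')(-3))))) = Mul(-1, Rational(26, 3)) = Rational(-26, 3)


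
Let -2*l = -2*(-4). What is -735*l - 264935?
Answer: -261995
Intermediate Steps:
l = -4 (l = -(-1)*(-4) = -½*8 = -4)
-735*l - 264935 = -735*(-4) - 264935 = 2940 - 264935 = -261995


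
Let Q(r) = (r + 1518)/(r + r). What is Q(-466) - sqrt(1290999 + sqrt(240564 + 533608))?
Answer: -263/233 - sqrt(1290999 + 2*sqrt(193543)) ≈ -1137.7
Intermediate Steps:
Q(r) = (1518 + r)/(2*r) (Q(r) = (1518 + r)/((2*r)) = (1518 + r)*(1/(2*r)) = (1518 + r)/(2*r))
Q(-466) - sqrt(1290999 + sqrt(240564 + 533608)) = (1/2)*(1518 - 466)/(-466) - sqrt(1290999 + sqrt(240564 + 533608)) = (1/2)*(-1/466)*1052 - sqrt(1290999 + sqrt(774172)) = -263/233 - sqrt(1290999 + 2*sqrt(193543))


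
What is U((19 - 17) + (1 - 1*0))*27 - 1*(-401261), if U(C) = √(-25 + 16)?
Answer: 401261 + 81*I ≈ 4.0126e+5 + 81.0*I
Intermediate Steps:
U(C) = 3*I (U(C) = √(-9) = 3*I)
U((19 - 17) + (1 - 1*0))*27 - 1*(-401261) = (3*I)*27 - 1*(-401261) = 81*I + 401261 = 401261 + 81*I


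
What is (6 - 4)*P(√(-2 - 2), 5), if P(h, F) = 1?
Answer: 2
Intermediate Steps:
(6 - 4)*P(√(-2 - 2), 5) = (6 - 4)*1 = 2*1 = 2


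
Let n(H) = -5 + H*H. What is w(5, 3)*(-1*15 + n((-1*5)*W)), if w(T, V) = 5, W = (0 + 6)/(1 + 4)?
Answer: 80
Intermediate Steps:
W = 6/5 ≈ 1.2000
n(H) = -5 + H**2
w(5, 3)*(-1*15 + n((-1*5)*W)) = 5*(-1*15 + (-5 + (-1*5*(6/5))**2)) = 5*(-15 + (-5 + (-5*6/5)**2)) = 5*(-15 + (-5 + (-6)**2)) = 5*(-15 + (-5 + 36)) = 5*(-15 + 31) = 5*16 = 80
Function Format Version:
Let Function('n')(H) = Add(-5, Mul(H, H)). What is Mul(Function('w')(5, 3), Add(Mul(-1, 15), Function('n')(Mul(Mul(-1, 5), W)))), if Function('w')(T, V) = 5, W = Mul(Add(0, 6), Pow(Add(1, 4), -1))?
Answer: 80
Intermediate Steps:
W = Rational(6, 5) (W = Mul(6, Pow(5, -1)) = Mul(6, Rational(1, 5)) = Rational(6, 5) ≈ 1.2000)
Function('n')(H) = Add(-5, Pow(H, 2))
Mul(Function('w')(5, 3), Add(Mul(-1, 15), Function('n')(Mul(Mul(-1, 5), W)))) = Mul(5, Add(Mul(-1, 15), Add(-5, Pow(Mul(Mul(-1, 5), Rational(6, 5)), 2)))) = Mul(5, Add(-15, Add(-5, Pow(Mul(-5, Rational(6, 5)), 2)))) = Mul(5, Add(-15, Add(-5, Pow(-6, 2)))) = Mul(5, Add(-15, Add(-5, 36))) = Mul(5, Add(-15, 31)) = Mul(5, 16) = 80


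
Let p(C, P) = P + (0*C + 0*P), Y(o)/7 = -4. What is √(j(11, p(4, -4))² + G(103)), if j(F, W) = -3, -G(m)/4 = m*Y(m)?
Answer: √11545 ≈ 107.45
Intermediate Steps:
Y(o) = -28 (Y(o) = 7*(-4) = -28)
p(C, P) = P (p(C, P) = P + (0 + 0) = P + 0 = P)
G(m) = 112*m (G(m) = -4*m*(-28) = -(-112)*m = 112*m)
√(j(11, p(4, -4))² + G(103)) = √((-3)² + 112*103) = √(9 + 11536) = √11545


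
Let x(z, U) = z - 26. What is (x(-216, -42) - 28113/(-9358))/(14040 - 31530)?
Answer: 2236523/163671420 ≈ 0.013665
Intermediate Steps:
x(z, U) = -26 + z
(x(-216, -42) - 28113/(-9358))/(14040 - 31530) = ((-26 - 216) - 28113/(-9358))/(14040 - 31530) = (-242 - 28113*(-1/9358))/(-17490) = (-242 + 28113/9358)*(-1/17490) = -2236523/9358*(-1/17490) = 2236523/163671420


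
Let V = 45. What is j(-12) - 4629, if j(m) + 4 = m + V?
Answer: -4600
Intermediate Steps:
j(m) = 41 + m (j(m) = -4 + (m + 45) = -4 + (45 + m) = 41 + m)
j(-12) - 4629 = (41 - 12) - 4629 = 29 - 4629 = -4600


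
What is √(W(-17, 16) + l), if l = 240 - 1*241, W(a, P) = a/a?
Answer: 0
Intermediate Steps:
W(a, P) = 1
l = -1 (l = 240 - 241 = -1)
√(W(-17, 16) + l) = √(1 - 1) = √0 = 0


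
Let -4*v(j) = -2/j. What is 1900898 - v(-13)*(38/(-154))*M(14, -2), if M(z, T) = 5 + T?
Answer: 3805597739/2002 ≈ 1.9009e+6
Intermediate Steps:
v(j) = 1/(2*j) (v(j) = -(-1)/(2*j) = 1/(2*j))
1900898 - v(-13)*(38/(-154))*M(14, -2) = 1900898 - ((½)/(-13))*(38/(-154))*(5 - 2) = 1900898 - ((½)*(-1/13))*(38*(-1/154))*3 = 1900898 - (-1/26*(-19/77))*3 = 1900898 - 19*3/2002 = 1900898 - 1*57/2002 = 1900898 - 57/2002 = 3805597739/2002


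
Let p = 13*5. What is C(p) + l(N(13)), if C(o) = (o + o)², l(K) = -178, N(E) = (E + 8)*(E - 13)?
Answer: 16722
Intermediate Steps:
N(E) = (-13 + E)*(8 + E) (N(E) = (8 + E)*(-13 + E) = (-13 + E)*(8 + E))
p = 65
C(o) = 4*o² (C(o) = (2*o)² = 4*o²)
C(p) + l(N(13)) = 4*65² - 178 = 4*4225 - 178 = 16900 - 178 = 16722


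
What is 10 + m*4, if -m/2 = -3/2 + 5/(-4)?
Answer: 32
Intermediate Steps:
m = 11/2 (m = -2*(-3/2 + 5/(-4)) = -2*(-3*½ + 5*(-¼)) = -2*(-3/2 - 5/4) = -2*(-11/4) = 11/2 ≈ 5.5000)
10 + m*4 = 10 + (11/2)*4 = 10 + 22 = 32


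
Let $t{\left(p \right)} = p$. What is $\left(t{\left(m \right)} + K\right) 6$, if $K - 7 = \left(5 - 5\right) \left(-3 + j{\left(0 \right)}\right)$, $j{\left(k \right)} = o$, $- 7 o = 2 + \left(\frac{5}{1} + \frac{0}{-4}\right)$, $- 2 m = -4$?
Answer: $54$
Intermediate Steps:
$m = 2$ ($m = \left(- \frac{1}{2}\right) \left(-4\right) = 2$)
$o = -1$ ($o = - \frac{2 + \left(\frac{5}{1} + \frac{0}{-4}\right)}{7} = - \frac{2 + \left(5 \cdot 1 + 0 \left(- \frac{1}{4}\right)\right)}{7} = - \frac{2 + \left(5 + 0\right)}{7} = - \frac{2 + 5}{7} = \left(- \frac{1}{7}\right) 7 = -1$)
$j{\left(k \right)} = -1$
$K = 7$ ($K = 7 + \left(5 - 5\right) \left(-3 - 1\right) = 7 + 0 \left(-4\right) = 7 + 0 = 7$)
$\left(t{\left(m \right)} + K\right) 6 = \left(2 + 7\right) 6 = 9 \cdot 6 = 54$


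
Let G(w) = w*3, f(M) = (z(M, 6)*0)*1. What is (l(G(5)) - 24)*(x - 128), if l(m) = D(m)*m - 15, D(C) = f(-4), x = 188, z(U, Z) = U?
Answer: -2340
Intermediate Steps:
f(M) = 0 (f(M) = (M*0)*1 = 0*1 = 0)
G(w) = 3*w
D(C) = 0
l(m) = -15 (l(m) = 0*m - 15 = 0 - 15 = -15)
(l(G(5)) - 24)*(x - 128) = (-15 - 24)*(188 - 128) = -39*60 = -2340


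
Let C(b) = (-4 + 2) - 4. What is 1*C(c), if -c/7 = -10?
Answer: -6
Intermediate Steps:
c = 70 (c = -7*(-10) = 70)
C(b) = -6 (C(b) = -2 - 4 = -6)
1*C(c) = 1*(-6) = -6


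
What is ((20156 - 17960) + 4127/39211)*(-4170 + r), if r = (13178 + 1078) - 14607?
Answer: -389310014643/39211 ≈ -9.9286e+6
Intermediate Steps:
r = -351 (r = 14256 - 14607 = -351)
((20156 - 17960) + 4127/39211)*(-4170 + r) = ((20156 - 17960) + 4127/39211)*(-4170 - 351) = (2196 + 4127*(1/39211))*(-4521) = (2196 + 4127/39211)*(-4521) = (86111483/39211)*(-4521) = -389310014643/39211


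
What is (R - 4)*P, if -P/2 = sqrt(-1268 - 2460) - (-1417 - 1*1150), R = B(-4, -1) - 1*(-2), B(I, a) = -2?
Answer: 20536 + 32*I*sqrt(233) ≈ 20536.0 + 488.46*I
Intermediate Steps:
R = 0 (R = -2 - 1*(-2) = -2 + 2 = 0)
P = -5134 - 8*I*sqrt(233) (P = -2*(sqrt(-1268 - 2460) - (-1417 - 1*1150)) = -2*(sqrt(-3728) - (-1417 - 1150)) = -2*(4*I*sqrt(233) - 1*(-2567)) = -2*(4*I*sqrt(233) + 2567) = -2*(2567 + 4*I*sqrt(233)) = -5134 - 8*I*sqrt(233) ≈ -5134.0 - 122.11*I)
(R - 4)*P = (0 - 4)*(-5134 - 8*I*sqrt(233)) = -4*(-5134 - 8*I*sqrt(233)) = 20536 + 32*I*sqrt(233)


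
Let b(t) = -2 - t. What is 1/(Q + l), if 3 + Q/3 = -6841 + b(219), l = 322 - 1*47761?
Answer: -1/68634 ≈ -1.4570e-5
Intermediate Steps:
l = -47439 (l = 322 - 47761 = -47439)
Q = -21195 (Q = -9 + 3*(-6841 + (-2 - 1*219)) = -9 + 3*(-6841 + (-2 - 219)) = -9 + 3*(-6841 - 221) = -9 + 3*(-7062) = -9 - 21186 = -21195)
1/(Q + l) = 1/(-21195 - 47439) = 1/(-68634) = -1/68634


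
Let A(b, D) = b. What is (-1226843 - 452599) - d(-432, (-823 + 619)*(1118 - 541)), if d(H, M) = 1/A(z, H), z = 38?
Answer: -63818797/38 ≈ -1.6794e+6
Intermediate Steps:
d(H, M) = 1/38
(-1226843 - 452599) - d(-432, (-823 + 619)*(1118 - 541)) = (-1226843 - 452599) - 1*1/38 = -1679442 - 1/38 = -63818797/38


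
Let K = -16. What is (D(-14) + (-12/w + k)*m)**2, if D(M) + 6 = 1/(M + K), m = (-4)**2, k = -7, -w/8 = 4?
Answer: 11296321/900 ≈ 12551.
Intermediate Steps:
w = -32 (w = -8*4 = -32)
m = 16
D(M) = -6 + 1/(-16 + M) (D(M) = -6 + 1/(M - 16) = -6 + 1/(-16 + M))
(D(-14) + (-12/w + k)*m)**2 = ((97 - 6*(-14))/(-16 - 14) + (-12/(-32) - 7)*16)**2 = ((97 + 84)/(-30) + (-12*(-1/32) - 7)*16)**2 = (-1/30*181 + (3/8 - 7)*16)**2 = (-181/30 - 53/8*16)**2 = (-181/30 - 106)**2 = (-3361/30)**2 = 11296321/900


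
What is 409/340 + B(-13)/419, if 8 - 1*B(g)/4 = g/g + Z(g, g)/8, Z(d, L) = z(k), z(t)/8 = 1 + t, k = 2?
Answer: 176811/142460 ≈ 1.2411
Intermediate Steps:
z(t) = 8 + 8*t (z(t) = 8*(1 + t) = 8 + 8*t)
Z(d, L) = 24 (Z(d, L) = 8 + 8*2 = 8 + 16 = 24)
B(g) = 16 (B(g) = 32 - 4*(g/g + 24/8) = 32 - 4*(1 + 24*(⅛)) = 32 - 4*(1 + 3) = 32 - 4*4 = 32 - 16 = 16)
409/340 + B(-13)/419 = 409/340 + 16/419 = 176811/142460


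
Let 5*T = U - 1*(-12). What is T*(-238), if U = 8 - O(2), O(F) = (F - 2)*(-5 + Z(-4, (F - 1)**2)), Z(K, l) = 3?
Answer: -952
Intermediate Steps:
O(F) = 4 - 2*F (O(F) = (F - 2)*(-5 + 3) = (-2 + F)*(-2) = 4 - 2*F)
U = 8 (U = 8 - (4 - 2*2) = 8 - (4 - 4) = 8 - 1*0 = 8 + 0 = 8)
T = 4 (T = (8 - 1*(-12))/5 = (8 + 12)/5 = (1/5)*20 = 4)
T*(-238) = 4*(-238) = -952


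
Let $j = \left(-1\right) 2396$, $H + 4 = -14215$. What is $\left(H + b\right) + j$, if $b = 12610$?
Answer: $-4005$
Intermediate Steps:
$H = -14219$ ($H = -4 - 14215 = -14219$)
$j = -2396$
$\left(H + b\right) + j = \left(-14219 + 12610\right) - 2396 = -1609 - 2396 = -4005$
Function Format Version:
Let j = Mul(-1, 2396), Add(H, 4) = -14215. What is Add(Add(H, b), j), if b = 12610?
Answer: -4005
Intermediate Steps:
H = -14219 (H = Add(-4, -14215) = -14219)
j = -2396
Add(Add(H, b), j) = Add(Add(-14219, 12610), -2396) = Add(-1609, -2396) = -4005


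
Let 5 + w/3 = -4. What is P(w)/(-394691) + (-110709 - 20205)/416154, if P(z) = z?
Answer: -8609890236/27375373069 ≈ -0.31451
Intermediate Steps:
w = -27 (w = -15 + 3*(-4) = -15 - 12 = -27)
P(w)/(-394691) + (-110709 - 20205)/416154 = -27/(-394691) + (-110709 - 20205)/416154 = -27*(-1/394691) - 130914*1/416154 = 27/394691 - 21819/69359 = -8609890236/27375373069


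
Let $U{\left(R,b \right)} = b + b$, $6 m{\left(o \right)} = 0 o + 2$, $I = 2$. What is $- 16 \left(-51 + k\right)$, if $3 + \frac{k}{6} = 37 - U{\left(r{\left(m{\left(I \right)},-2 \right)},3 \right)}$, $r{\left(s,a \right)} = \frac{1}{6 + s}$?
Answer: $-1872$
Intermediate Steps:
$m{\left(o \right)} = \frac{1}{3}$ ($m{\left(o \right)} = \frac{0 o + 2}{6} = \frac{0 + 2}{6} = \frac{1}{6} \cdot 2 = \frac{1}{3}$)
$U{\left(R,b \right)} = 2 b$
$k = 168$ ($k = -18 + 6 \left(37 - 2 \cdot 3\right) = -18 + 6 \left(37 - 6\right) = -18 + 6 \cdot 31 = -18 + 186 = 168$)
$- 16 \left(-51 + k\right) = - 16 \left(-51 + 168\right) = \left(-16\right) 117 = -1872$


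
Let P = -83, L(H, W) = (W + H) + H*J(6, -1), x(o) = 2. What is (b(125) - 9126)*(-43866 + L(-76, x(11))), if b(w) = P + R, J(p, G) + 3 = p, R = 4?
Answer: 406566440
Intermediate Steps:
J(p, G) = -3 + p
L(H, W) = W + 4*H (L(H, W) = (W + H) + H*(-3 + 6) = (H + W) + H*3 = (H + W) + 3*H = W + 4*H)
b(w) = -79 (b(w) = -83 + 4 = -79)
(b(125) - 9126)*(-43866 + L(-76, x(11))) = (-79 - 9126)*(-43866 + (2 + 4*(-76))) = -9205*(-43866 + (2 - 304)) = -9205*(-43866 - 302) = -9205*(-44168) = 406566440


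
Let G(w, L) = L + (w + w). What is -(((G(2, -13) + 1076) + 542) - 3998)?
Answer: 2389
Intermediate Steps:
G(w, L) = L + 2*w
-(((G(2, -13) + 1076) + 542) - 3998) = -((((-13 + 2*2) + 1076) + 542) - 3998) = -((((-13 + 4) + 1076) + 542) - 3998) = -(((-9 + 1076) + 542) - 3998) = -((1067 + 542) - 3998) = -(1609 - 3998) = -1*(-2389) = 2389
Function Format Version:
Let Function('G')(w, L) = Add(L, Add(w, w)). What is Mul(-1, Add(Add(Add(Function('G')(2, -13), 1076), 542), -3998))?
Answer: 2389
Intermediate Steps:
Function('G')(w, L) = Add(L, Mul(2, w))
Mul(-1, Add(Add(Add(Function('G')(2, -13), 1076), 542), -3998)) = Mul(-1, Add(Add(Add(Add(-13, Mul(2, 2)), 1076), 542), -3998)) = Mul(-1, Add(Add(Add(Add(-13, 4), 1076), 542), -3998)) = Mul(-1, Add(Add(Add(-9, 1076), 542), -3998)) = Mul(-1, Add(Add(1067, 542), -3998)) = Mul(-1, Add(1609, -3998)) = Mul(-1, -2389) = 2389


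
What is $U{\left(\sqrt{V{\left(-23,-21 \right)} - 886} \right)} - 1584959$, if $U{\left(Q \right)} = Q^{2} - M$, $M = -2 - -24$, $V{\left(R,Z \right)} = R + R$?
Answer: $-1585913$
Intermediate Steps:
$V{\left(R,Z \right)} = 2 R$
$M = 22$ ($M = -2 + 24 = 22$)
$U{\left(Q \right)} = -22 + Q^{2}$ ($U{\left(Q \right)} = Q^{2} - 22 = -22 + Q^{2}$)
$U{\left(\sqrt{V{\left(-23,-21 \right)} - 886} \right)} - 1584959 = \left(-22 + \left(\sqrt{2 \left(-23\right) - 886}\right)^{2}\right) - 1584959 = \left(-22 + \left(\sqrt{-46 - 886}\right)^{2}\right) - 1584959 = \left(-22 + \left(\sqrt{-932}\right)^{2}\right) - 1584959 = \left(-22 + \left(2 i \sqrt{233}\right)^{2}\right) - 1584959 = \left(-22 - 932\right) - 1584959 = -954 - 1584959 = -1585913$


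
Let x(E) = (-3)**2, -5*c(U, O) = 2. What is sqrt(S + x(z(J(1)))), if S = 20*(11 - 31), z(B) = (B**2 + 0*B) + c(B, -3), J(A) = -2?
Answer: I*sqrt(391) ≈ 19.774*I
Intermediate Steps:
c(U, O) = -2/5 (c(U, O) = -1/5*2 = -2/5)
z(B) = -2/5 + B**2 (z(B) = (B**2 + 0*B) - 2/5 = (B**2 + 0) - 2/5 = B**2 - 2/5 = -2/5 + B**2)
S = -400 (S = 20*(-20) = -400)
x(E) = 9
sqrt(S + x(z(J(1)))) = sqrt(-400 + 9) = sqrt(-391) = I*sqrt(391)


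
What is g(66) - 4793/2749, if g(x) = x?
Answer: 176641/2749 ≈ 64.256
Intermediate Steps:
g(66) - 4793/2749 = 66 - 4793/2749 = 176641/2749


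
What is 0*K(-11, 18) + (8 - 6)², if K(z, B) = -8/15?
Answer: 4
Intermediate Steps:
K(z, B) = -8/15 (K(z, B) = -8*1/15 = -8/15)
0*K(-11, 18) + (8 - 6)² = 0*(-8/15) + (8 - 6)² = 0 + 2² = 0 + 4 = 4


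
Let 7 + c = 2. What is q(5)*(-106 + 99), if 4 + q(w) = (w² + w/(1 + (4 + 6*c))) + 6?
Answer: -938/5 ≈ -187.60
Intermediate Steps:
c = -5 (c = -7 + 2 = -5)
q(w) = 2 + w² - w/25 (q(w) = -4 + ((w² + w/(1 + (4 + 6*(-5)))) + 6) = -4 + ((w² + w/(1 + (4 - 30))) + 6) = -4 + ((w² + w/(1 - 26)) + 6) = -4 + ((w² + w/(-25)) + 6) = -4 + ((w² - w/25) + 6) = -4 + (6 + w² - w/25) = 2 + w² - w/25)
q(5)*(-106 + 99) = (2 + 5² - 1/25*5)*(-106 + 99) = (2 + 25 - ⅕)*(-7) = (134/5)*(-7) = -938/5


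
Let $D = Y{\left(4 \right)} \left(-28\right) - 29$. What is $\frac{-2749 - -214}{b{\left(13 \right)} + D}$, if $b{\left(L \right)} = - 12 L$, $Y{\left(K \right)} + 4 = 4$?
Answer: $\frac{507}{37} \approx 13.703$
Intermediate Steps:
$Y{\left(K \right)} = 0$ ($Y{\left(K \right)} = -4 + 4 = 0$)
$D = -29$ ($D = 0 \left(-28\right) - 29 = 0 - 29 = -29$)
$\frac{-2749 - -214}{b{\left(13 \right)} + D} = \frac{-2749 - -214}{\left(-12\right) 13 - 29} = \frac{-2749 + \left(-858 + 1072\right)}{-156 - 29} = \frac{-2749 + 214}{-185} = \left(-2535\right) \left(- \frac{1}{185}\right) = \frac{507}{37}$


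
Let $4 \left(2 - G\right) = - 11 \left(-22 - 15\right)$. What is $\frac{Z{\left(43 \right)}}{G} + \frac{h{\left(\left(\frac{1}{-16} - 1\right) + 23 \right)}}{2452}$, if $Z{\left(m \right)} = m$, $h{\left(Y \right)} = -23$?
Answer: $- \frac{430921}{978348} \approx -0.44046$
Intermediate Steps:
$G = - \frac{399}{4}$ ($G = 2 - \frac{\left(-11\right) \left(-22 - 15\right)}{4} = 2 - \frac{\left(-11\right) \left(-37\right)}{4} = 2 - \frac{407}{4} = - \frac{399}{4} \approx -99.75$)
$\frac{Z{\left(43 \right)}}{G} + \frac{h{\left(\left(\frac{1}{-16} - 1\right) + 23 \right)}}{2452} = \frac{43}{- \frac{399}{4}} - \frac{23}{2452} = 43 \left(- \frac{4}{399}\right) - \frac{23}{2452} = - \frac{172}{399} - \frac{23}{2452} = - \frac{430921}{978348}$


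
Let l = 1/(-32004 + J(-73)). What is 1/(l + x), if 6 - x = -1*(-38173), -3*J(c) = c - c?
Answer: -32004/1221496669 ≈ -2.6201e-5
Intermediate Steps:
J(c) = 0 (J(c) = -(c - c)/3 = -⅓*0 = 0)
x = -38167 (x = 6 - (-1)*(-38173) = 6 - 1*38173 = 6 - 38173 = -38167)
l = -1/32004 (l = 1/(-32004 + 0) = 1/(-32004) = -1/32004 ≈ -3.1246e-5)
1/(l + x) = 1/(-1/32004 - 38167) = 1/(-1221496669/32004) = -32004/1221496669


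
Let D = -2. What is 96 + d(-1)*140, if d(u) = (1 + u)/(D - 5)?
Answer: 96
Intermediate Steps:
d(u) = -⅐ - u/7 (d(u) = (1 + u)/(-2 - 5) = (1 + u)/(-7) = (1 + u)*(-⅐) = -⅐ - u/7)
96 + d(-1)*140 = 96 + (-⅐ - ⅐*(-1))*140 = 96 + (-⅐ + ⅐)*140 = 96 + 0*140 = 96 + 0 = 96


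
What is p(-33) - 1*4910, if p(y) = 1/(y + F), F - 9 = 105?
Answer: -397709/81 ≈ -4910.0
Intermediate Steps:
F = 114 (F = 9 + 105 = 114)
p(y) = 1/(114 + y) (p(y) = 1/(y + 114) = 1/(114 + y))
p(-33) - 1*4910 = 1/(114 - 33) - 1*4910 = 1/81 - 4910 = -397709/81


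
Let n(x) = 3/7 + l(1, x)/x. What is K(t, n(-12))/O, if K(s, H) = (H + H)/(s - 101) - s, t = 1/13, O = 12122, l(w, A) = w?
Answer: -5455/789419904 ≈ -6.9101e-6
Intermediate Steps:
n(x) = 3/7 + 1/x
t = 1/13 ≈ 0.076923
K(s, H) = -s + 2*H/(-101 + s) (K(s, H) = (2*H)/(-101 + s) - s = 2*H/(-101 + s) - s = -s + 2*H/(-101 + s))
K(t, n(-12))/O = ((-(1/13)² + 2*(3/7 + 1/(-12)) + 101*(1/13))/(-101 + 1/13))/12122 = ((-1*1/169 + 2*(3/7 - 1/12) + 101/13)/(-1312/13))*(1/12122) = -13*(-1/169 + 2*(29/84) + 101/13)/1312*(1/12122) = -13*(-1/169 + 29/42 + 101/13)/1312*(1/12122) = -13/1312*60005/7098*(1/12122) = -60005/716352*1/12122 = -5455/789419904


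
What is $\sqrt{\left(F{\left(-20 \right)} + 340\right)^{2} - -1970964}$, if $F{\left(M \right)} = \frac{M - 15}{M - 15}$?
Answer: $\sqrt{2087245} \approx 1444.7$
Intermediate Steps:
$F{\left(M \right)} = 1$ ($F{\left(M \right)} = \frac{-15 + M}{-15 + M} = 1$)
$\sqrt{\left(F{\left(-20 \right)} + 340\right)^{2} - -1970964} = \sqrt{\left(1 + 340\right)^{2} - -1970964} = \sqrt{341^{2} + 1970964} = \sqrt{116281 + 1970964} = \sqrt{2087245}$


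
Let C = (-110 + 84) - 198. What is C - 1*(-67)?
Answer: -157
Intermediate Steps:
C = -224 (C = -26 - 198 = -224)
C - 1*(-67) = -224 - 1*(-67) = -224 + 67 = -157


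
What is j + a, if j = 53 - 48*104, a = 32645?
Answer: 27706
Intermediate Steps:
j = -4939 (j = 53 - 4992 = -4939)
j + a = -4939 + 32645 = 27706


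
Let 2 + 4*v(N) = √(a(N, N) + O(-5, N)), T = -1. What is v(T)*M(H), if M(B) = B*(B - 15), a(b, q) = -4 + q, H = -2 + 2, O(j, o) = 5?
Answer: 0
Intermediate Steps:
H = 0
M(B) = B*(-15 + B)
v(N) = -½ + √(1 + N)/4 (v(N) = -½ + √((-4 + N) + 5)/4 = -½ + √(1 + N)/4)
v(T)*M(H) = (-½ + √(1 - 1)/4)*(0*(-15 + 0)) = (-½ + √0/4)*(0*(-15)) = (-½ + (¼)*0)*0 = (-½ + 0)*0 = -½*0 = 0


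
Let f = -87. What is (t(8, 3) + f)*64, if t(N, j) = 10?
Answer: -4928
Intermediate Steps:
(t(8, 3) + f)*64 = (10 - 87)*64 = -77*64 = -4928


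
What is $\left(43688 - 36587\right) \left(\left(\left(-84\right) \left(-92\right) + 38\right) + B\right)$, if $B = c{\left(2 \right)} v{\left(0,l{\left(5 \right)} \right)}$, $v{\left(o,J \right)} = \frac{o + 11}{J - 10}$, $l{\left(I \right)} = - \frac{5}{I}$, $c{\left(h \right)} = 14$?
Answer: $55046952$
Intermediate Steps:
$v{\left(o,J \right)} = \frac{11 + o}{-10 + J}$
$B = -14$ ($B = 14 \frac{11 + 0}{-10 - \frac{5}{5}} = 14 \frac{1}{-10 - 1} \cdot 11 = 14 \frac{1}{-11} \cdot 11 = 14 \left(\left(- \frac{1}{11}\right) 11\right) = 14 \left(-1\right) = -14$)
$\left(43688 - 36587\right) \left(\left(\left(-84\right) \left(-92\right) + 38\right) + B\right) = \left(43688 - 36587\right) \left(\left(\left(-84\right) \left(-92\right) + 38\right) - 14\right) = 7101 \left(\left(7728 + 38\right) - 14\right) = 7101 \left(7766 - 14\right) = 7101 \cdot 7752 = 55046952$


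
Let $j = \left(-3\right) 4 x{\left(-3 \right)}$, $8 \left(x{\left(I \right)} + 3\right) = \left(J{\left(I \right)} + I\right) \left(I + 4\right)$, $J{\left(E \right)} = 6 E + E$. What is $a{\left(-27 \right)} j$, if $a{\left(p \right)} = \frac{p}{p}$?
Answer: $72$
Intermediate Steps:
$J{\left(E \right)} = 7 E$
$a{\left(p \right)} = 1$
$x{\left(I \right)} = -3 + I \left(4 + I\right)$ ($x{\left(I \right)} = -3 + \frac{\left(7 I + I\right) \left(I + 4\right)}{8} = -3 + \frac{8 I \left(4 + I\right)}{8} = -3 + I \left(4 + I\right)$)
$j = 72$ ($j = \left(-3\right) 4 \left(-3 + \left(-3\right)^{2} + 4 \left(-3\right)\right) = - 12 \left(-3 + 9 - 12\right) = \left(-12\right) \left(-6\right) = 72$)
$a{\left(-27 \right)} j = 1 \cdot 72 = 72$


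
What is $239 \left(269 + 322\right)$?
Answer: $141249$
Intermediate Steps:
$239 \left(269 + 322\right) = 239 \cdot 591 = 141249$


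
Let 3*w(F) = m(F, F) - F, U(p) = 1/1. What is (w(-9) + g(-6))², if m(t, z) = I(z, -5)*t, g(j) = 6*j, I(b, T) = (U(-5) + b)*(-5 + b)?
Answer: 136161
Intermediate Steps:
U(p) = 1
I(b, T) = (1 + b)*(-5 + b)
m(t, z) = t*(-5 + z² - 4*z) (m(t, z) = (-5 + z² - 4*z)*t = t*(-5 + z² - 4*z))
w(F) = -F/3 + F*(-5 + F² - 4*F)/3 (w(F) = (F*(-5 + F² - 4*F) - F)/3 = (-F + F*(-5 + F² - 4*F))/3 = -F/3 + F*(-5 + F² - 4*F)/3)
(w(-9) + g(-6))² = ((⅓)*(-9)*(-6 + (-9)² - 4*(-9)) + 6*(-6))² = ((⅓)*(-9)*(-6 + 81 + 36) - 36)² = ((⅓)*(-9)*111 - 36)² = (-333 - 36)² = (-369)² = 136161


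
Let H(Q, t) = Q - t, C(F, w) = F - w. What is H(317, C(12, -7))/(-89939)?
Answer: -298/89939 ≈ -0.0033134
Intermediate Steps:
H(317, C(12, -7))/(-89939) = (317 - (12 - 1*(-7)))/(-89939) = (317 - (12 + 7))*(-1/89939) = (317 - 1*19)*(-1/89939) = (317 - 19)*(-1/89939) = 298*(-1/89939) = -298/89939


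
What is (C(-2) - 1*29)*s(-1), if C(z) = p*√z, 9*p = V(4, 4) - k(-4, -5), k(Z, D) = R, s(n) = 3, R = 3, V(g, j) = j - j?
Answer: -87 - I*√2 ≈ -87.0 - 1.4142*I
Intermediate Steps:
V(g, j) = 0
k(Z, D) = 3
p = -⅓ (p = (0 - 1*3)/9 = (0 - 3)/9 = (⅑)*(-3) = -⅓ ≈ -0.33333)
C(z) = -√z/3
(C(-2) - 1*29)*s(-1) = (-I*√2/3 - 1*29)*3 = (-I*√2/3 - 29)*3 = (-29 - I*√2/3)*3 = -87 - I*√2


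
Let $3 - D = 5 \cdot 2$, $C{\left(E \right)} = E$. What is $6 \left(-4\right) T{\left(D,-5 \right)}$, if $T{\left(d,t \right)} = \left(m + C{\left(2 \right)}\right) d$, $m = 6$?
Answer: $1344$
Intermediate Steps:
$D = -7$ ($D = 3 - 5 \cdot 2 = 3 - 10 = -7$)
$T{\left(d,t \right)} = 8 d$ ($T{\left(d,t \right)} = \left(6 + 2\right) d = 8 d$)
$6 \left(-4\right) T{\left(D,-5 \right)} = 6 \left(-4\right) 8 \left(-7\right) = \left(-24\right) \left(-56\right) = 1344$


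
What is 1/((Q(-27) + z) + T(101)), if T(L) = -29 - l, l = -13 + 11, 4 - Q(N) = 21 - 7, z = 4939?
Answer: 1/4902 ≈ 0.00020400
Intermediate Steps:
Q(N) = -10 (Q(N) = 4 - (21 - 7) = 4 - 1*14 = 4 - 14 = -10)
l = -2
T(L) = -27 (T(L) = -29 - 1*(-2) = -29 + 2 = -27)
1/((Q(-27) + z) + T(101)) = 1/((-10 + 4939) - 27) = 1/(4929 - 27) = 1/4902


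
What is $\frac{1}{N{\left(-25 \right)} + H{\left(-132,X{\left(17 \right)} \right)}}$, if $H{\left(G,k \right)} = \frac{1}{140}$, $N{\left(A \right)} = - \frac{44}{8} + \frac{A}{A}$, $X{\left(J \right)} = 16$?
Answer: $- \frac{140}{629} \approx -0.22258$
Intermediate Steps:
$N{\left(A \right)} = - \frac{9}{2}$ ($N{\left(A \right)} = \left(-44\right) \frac{1}{8} + 1 = - \frac{11}{2} + 1 = - \frac{9}{2}$)
$H{\left(G,k \right)} = \frac{1}{140}$
$\frac{1}{N{\left(-25 \right)} + H{\left(-132,X{\left(17 \right)} \right)}} = \frac{1}{- \frac{9}{2} + \frac{1}{140}} = \frac{1}{- \frac{629}{140}} = - \frac{140}{629}$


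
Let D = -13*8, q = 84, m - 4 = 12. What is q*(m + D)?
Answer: -7392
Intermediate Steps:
m = 16 (m = 4 + 12 = 16)
D = -104
q*(m + D) = 84*(16 - 104) = 84*(-88) = -7392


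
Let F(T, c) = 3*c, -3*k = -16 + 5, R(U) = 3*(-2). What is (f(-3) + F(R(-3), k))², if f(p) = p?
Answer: 64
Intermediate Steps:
R(U) = -6
k = 11/3 (k = -(-16 + 5)/3 = -⅓*(-11) = 11/3 ≈ 3.6667)
(f(-3) + F(R(-3), k))² = (-3 + 3*(11/3))² = (-3 + 11)² = 8² = 64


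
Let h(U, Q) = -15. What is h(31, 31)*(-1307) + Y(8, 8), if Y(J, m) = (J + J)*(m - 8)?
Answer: 19605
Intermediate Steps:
Y(J, m) = 2*J*(-8 + m) (Y(J, m) = (2*J)*(-8 + m) = 2*J*(-8 + m))
h(31, 31)*(-1307) + Y(8, 8) = -15*(-1307) + 2*8*(-8 + 8) = 19605 + 2*8*0 = 19605 + 0 = 19605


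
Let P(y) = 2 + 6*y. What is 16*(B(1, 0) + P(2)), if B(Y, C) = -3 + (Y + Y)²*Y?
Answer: 240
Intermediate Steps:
B(Y, C) = -3 + 4*Y³ (B(Y, C) = -3 + (2*Y)²*Y = -3 + (4*Y²)*Y = -3 + 4*Y³)
16*(B(1, 0) + P(2)) = 16*((-3 + 4*1³) + (2 + 6*2)) = 16*((-3 + 4*1) + (2 + 12)) = 16*((-3 + 4) + 14) = 16*(1 + 14) = 16*15 = 240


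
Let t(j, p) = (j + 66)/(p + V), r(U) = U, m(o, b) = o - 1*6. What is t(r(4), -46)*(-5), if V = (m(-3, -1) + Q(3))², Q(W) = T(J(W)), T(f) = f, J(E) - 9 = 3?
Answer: 350/37 ≈ 9.4595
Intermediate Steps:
J(E) = 12 (J(E) = 9 + 3 = 12)
m(o, b) = -6 + o (m(o, b) = o - 6 = -6 + o)
Q(W) = 12
V = 9 (V = ((-6 - 3) + 12)² = (-9 + 12)² = 3² = 9)
t(j, p) = (66 + j)/(9 + p) (t(j, p) = (j + 66)/(p + 9) = (66 + j)/(9 + p))
t(r(4), -46)*(-5) = ((66 + 4)/(9 - 46))*(-5) = (70/(-37))*(-5) = -1/37*70*(-5) = -70/37*(-5) = 350/37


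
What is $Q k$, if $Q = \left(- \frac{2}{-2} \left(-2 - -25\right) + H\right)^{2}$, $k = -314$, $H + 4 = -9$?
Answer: $-31400$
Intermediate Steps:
$H = -13$ ($H = -4 - 9 = -13$)
$Q = 100$ ($Q = \left(- \frac{2}{-2} \left(-2 - -25\right) - 13\right)^{2} = \left(\left(-2\right) \left(- \frac{1}{2}\right) \left(-2 + 25\right) - 13\right)^{2} = \left(1 \cdot 23 - 13\right)^{2} = \left(23 - 13\right)^{2} = 10^{2} = 100$)
$Q k = 100 \left(-314\right) = -31400$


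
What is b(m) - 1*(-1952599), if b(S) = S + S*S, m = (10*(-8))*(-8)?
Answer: 2362839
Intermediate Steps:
m = 640 (m = -80*(-8) = 640)
b(S) = S + S**2
b(m) - 1*(-1952599) = 640*(1 + 640) - 1*(-1952599) = 640*641 + 1952599 = 410240 + 1952599 = 2362839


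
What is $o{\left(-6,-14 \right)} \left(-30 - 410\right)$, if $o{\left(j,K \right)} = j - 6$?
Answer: $5280$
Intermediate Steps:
$o{\left(j,K \right)} = -6 + j$ ($o{\left(j,K \right)} = j - 6 = -6 + j$)
$o{\left(-6,-14 \right)} \left(-30 - 410\right) = \left(-6 - 6\right) \left(-30 - 410\right) = \left(-12\right) \left(-440\right) = 5280$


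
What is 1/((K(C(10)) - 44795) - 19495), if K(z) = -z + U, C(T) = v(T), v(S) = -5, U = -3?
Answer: -1/64288 ≈ -1.5555e-5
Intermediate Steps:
C(T) = -5
K(z) = -3 - z (K(z) = -z - 3 = -3 - z)
1/((K(C(10)) - 44795) - 19495) = 1/(((-3 - 1*(-5)) - 44795) - 19495) = 1/(((-3 + 5) - 44795) - 19495) = 1/((2 - 44795) - 19495) = 1/(-44793 - 19495) = 1/(-64288) = -1/64288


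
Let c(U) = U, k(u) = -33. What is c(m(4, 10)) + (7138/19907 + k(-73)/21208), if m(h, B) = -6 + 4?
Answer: -63059049/38380696 ≈ -1.6430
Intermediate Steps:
m(h, B) = -2
c(m(4, 10)) + (7138/19907 + k(-73)/21208) = -2 + (7138/19907 - 33/21208) = -2 + (7138*(1/19907) - 33*1/21208) = -2 + (7138/19907 - 3/1928) = -2 + 13702343/38380696 = -63059049/38380696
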